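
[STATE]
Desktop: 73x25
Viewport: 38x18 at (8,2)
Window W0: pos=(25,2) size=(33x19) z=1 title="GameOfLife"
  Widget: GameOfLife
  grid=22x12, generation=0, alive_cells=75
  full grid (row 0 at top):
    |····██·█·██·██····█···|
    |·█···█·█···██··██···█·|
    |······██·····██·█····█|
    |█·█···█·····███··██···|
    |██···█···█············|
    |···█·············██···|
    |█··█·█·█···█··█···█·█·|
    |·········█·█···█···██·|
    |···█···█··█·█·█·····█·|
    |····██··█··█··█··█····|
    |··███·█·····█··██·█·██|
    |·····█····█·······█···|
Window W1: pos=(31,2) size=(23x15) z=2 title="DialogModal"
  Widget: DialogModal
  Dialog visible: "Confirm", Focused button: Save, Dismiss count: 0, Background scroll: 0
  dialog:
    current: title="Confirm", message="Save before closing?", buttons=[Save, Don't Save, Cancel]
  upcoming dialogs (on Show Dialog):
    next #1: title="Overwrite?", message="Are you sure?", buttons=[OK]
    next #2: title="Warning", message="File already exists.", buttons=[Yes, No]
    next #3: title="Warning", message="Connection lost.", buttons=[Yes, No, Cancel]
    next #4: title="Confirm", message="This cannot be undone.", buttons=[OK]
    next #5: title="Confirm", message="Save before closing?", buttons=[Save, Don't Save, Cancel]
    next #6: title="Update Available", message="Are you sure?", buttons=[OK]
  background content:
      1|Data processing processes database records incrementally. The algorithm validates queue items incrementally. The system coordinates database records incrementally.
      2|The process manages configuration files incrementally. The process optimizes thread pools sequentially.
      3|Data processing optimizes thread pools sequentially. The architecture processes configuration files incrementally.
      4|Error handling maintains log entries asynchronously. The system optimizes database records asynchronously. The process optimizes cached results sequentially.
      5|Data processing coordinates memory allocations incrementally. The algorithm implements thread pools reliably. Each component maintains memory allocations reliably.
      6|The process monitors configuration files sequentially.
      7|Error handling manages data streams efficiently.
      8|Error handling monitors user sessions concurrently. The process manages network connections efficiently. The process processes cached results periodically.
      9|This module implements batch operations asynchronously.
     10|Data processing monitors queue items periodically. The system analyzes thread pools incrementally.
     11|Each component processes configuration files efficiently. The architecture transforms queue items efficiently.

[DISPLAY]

                 ┏━━━━━┏━━━━━━━━━━━━━━
                 ┃ Game┃ DialogModal  
                 ┠─────┠──────────────
                 ┃Gen: ┃Data processin
                 ┃····█┃The process ma
                 ┃·█···┃Data processin
                 ┃·····┃Er┌───────────
                 ┃█·█··┃Da│    Confirm
                 ┃██···┃Th│Save before
                 ┃···█·┃Er│[Save]  Don
                 ┃█··█·┃Er└───────────
                 ┃·····┃This module im
                 ┃···█·┃Data processin
                 ┃····█┃Each component
                 ┃··███┗━━━━━━━━━━━━━━
                 ┃·····█····█·······█·
                 ┃                    
                 ┃                    


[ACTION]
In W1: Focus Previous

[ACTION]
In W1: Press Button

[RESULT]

                 ┏━━━━━┏━━━━━━━━━━━━━━
                 ┃ Game┃ DialogModal  
                 ┠─────┠──────────────
                 ┃Gen: ┃Data processin
                 ┃····█┃The process ma
                 ┃·█···┃Data processin
                 ┃·····┃Error handling
                 ┃█·█··┃Data processin
                 ┃██···┃The process mo
                 ┃···█·┃Error handling
                 ┃█··█·┃Error handling
                 ┃·····┃This module im
                 ┃···█·┃Data processin
                 ┃····█┃Each component
                 ┃··███┗━━━━━━━━━━━━━━
                 ┃·····█····█·······█·
                 ┃                    
                 ┃                    


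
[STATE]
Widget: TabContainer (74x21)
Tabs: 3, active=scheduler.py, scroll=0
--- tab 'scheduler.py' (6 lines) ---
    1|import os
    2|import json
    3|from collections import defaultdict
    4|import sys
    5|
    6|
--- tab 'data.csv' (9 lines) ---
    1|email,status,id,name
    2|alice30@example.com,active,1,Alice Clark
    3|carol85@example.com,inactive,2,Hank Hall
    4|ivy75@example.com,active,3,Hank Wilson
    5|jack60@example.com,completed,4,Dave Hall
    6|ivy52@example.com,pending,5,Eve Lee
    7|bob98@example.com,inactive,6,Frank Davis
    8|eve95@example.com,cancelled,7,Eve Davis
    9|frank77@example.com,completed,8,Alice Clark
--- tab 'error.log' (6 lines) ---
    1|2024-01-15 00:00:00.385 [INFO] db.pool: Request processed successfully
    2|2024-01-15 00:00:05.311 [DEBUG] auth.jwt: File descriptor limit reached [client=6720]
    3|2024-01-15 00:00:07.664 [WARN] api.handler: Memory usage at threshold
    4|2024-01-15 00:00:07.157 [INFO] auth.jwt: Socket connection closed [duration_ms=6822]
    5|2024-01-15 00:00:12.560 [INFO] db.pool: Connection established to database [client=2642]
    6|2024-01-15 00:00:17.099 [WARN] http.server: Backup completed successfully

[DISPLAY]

[scheduler.py]│ data.csv │ error.log                                      
──────────────────────────────────────────────────────────────────────────
import os                                                                 
import json                                                               
from collections import defaultdict                                       
import sys                                                                
                                                                          
                                                                          
                                                                          
                                                                          
                                                                          
                                                                          
                                                                          
                                                                          
                                                                          
                                                                          
                                                                          
                                                                          
                                                                          
                                                                          
                                                                          


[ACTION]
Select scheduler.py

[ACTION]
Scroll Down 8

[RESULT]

[scheduler.py]│ data.csv │ error.log                                      
──────────────────────────────────────────────────────────────────────────
                                                                          
                                                                          
                                                                          
                                                                          
                                                                          
                                                                          
                                                                          
                                                                          
                                                                          
                                                                          
                                                                          
                                                                          
                                                                          
                                                                          
                                                                          
                                                                          
                                                                          
                                                                          
                                                                          


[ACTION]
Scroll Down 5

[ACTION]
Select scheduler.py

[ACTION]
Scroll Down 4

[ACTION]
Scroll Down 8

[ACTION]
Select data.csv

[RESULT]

 scheduler.py │[data.csv]│ error.log                                      
──────────────────────────────────────────────────────────────────────────
email,status,id,name                                                      
alice30@example.com,active,1,Alice Clark                                  
carol85@example.com,inactive,2,Hank Hall                                  
ivy75@example.com,active,3,Hank Wilson                                    
jack60@example.com,completed,4,Dave Hall                                  
ivy52@example.com,pending,5,Eve Lee                                       
bob98@example.com,inactive,6,Frank Davis                                  
eve95@example.com,cancelled,7,Eve Davis                                   
frank77@example.com,completed,8,Alice Clark                               
                                                                          
                                                                          
                                                                          
                                                                          
                                                                          
                                                                          
                                                                          
                                                                          
                                                                          
                                                                          


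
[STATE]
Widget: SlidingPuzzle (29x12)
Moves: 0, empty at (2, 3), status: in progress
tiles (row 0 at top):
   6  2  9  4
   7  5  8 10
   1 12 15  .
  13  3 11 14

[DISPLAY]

┌────┬────┬────┬────┐        
│  6 │  2 │  9 │  4 │        
├────┼────┼────┼────┤        
│  7 │  5 │  8 │ 10 │        
├────┼────┼────┼────┤        
│  1 │ 12 │ 15 │    │        
├────┼────┼────┼────┤        
│ 13 │  3 │ 11 │ 14 │        
└────┴────┴────┴────┘        
Moves: 0                     
                             
                             


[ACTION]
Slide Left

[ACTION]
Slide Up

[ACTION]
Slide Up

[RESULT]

┌────┬────┬────┬────┐        
│  6 │  2 │  9 │  4 │        
├────┼────┼────┼────┤        
│  7 │  5 │  8 │ 10 │        
├────┼────┼────┼────┤        
│  1 │ 12 │ 15 │ 14 │        
├────┼────┼────┼────┤        
│ 13 │  3 │ 11 │    │        
└────┴────┴────┴────┘        
Moves: 1                     
                             
                             


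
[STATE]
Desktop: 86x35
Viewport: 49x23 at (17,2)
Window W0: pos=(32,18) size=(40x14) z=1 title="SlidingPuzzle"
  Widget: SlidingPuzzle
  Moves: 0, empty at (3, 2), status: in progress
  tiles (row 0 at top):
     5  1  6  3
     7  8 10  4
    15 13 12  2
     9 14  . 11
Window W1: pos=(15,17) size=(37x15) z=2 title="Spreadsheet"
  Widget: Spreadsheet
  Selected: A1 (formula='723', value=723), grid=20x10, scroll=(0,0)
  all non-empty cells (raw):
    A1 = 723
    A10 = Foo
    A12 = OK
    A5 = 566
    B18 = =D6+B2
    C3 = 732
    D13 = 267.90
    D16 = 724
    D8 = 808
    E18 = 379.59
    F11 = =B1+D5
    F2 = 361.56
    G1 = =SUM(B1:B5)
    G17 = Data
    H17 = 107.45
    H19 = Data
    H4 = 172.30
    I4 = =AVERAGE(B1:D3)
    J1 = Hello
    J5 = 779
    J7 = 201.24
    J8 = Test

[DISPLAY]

                                                 
                                                 
                                                 
                                                 
                                                 
                                                 
                                                 
                                                 
                                                 
                                                 
                                                 
                                                 
                                                 
                                                 
                                                 
━━━━━━━━━━━━━━━━━━━━━━━━━━━━━━━━━━┓              
Spreadsheet                       ┃━━━━━━━━━━━━━━
──────────────────────────────────┨              
1: 723                            ┃──────────────
      A       B       C       D   ┃─┐            
----------------------------------┃ │            
 1    [723]       0       0       ┃─┤            
 2        0       0       0       ┃ │            


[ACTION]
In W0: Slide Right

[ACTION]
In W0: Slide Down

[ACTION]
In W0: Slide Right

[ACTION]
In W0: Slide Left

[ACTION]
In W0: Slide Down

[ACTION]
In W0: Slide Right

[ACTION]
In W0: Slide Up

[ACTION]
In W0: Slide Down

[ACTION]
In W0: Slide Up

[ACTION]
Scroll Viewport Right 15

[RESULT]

                                                 
                                                 
                                                 
                                                 
                                                 
                                                 
                                                 
                                                 
                                                 
                                                 
                                                 
                                                 
                                                 
                                                 
                                                 
━━━━━━━━━━━━━━━━━━━┓                             
                   ┃━━━━━━━━━━━━━━━━━━━┓         
───────────────────┨                   ┃         
                   ┃───────────────────┨         
       C       D   ┃─┐                 ┃         
-------------------┃ │                 ┃         
   0       0       ┃─┤                 ┃         
   0       0       ┃ │                 ┃         


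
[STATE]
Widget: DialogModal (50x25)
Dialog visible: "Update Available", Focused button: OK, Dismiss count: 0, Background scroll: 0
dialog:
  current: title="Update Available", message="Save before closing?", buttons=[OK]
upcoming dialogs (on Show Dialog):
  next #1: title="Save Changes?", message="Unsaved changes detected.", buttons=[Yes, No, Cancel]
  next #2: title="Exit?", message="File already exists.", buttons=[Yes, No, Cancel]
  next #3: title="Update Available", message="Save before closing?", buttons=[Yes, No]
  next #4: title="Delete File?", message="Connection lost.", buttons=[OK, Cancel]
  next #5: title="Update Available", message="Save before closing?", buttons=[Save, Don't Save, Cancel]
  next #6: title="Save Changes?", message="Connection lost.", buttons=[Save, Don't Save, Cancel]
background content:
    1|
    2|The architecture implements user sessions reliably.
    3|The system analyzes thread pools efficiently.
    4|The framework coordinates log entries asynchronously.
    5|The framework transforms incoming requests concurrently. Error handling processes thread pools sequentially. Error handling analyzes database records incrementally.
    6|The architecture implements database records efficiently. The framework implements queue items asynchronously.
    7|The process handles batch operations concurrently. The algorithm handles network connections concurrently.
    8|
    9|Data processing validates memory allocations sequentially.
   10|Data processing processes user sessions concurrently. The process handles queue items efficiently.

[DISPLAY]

                                                  
The architecture implements user sessions reliably
The system analyzes thread pools efficiently.     
The framework coordinates log entries asynchronous
The framework transforms incoming requests concurr
The architecture implements database records effic
The process handles batch operations concurrently.
                                                  
Data processing validates memory allocations seque
Data processing processes user sessions concurrent
             ┌──────────────────────┐             
             │   Update Available   │             
             │ Save before closing? │             
             │         [OK]         │             
             └──────────────────────┘             
                                                  
                                                  
                                                  
                                                  
                                                  
                                                  
                                                  
                                                  
                                                  
                                                  


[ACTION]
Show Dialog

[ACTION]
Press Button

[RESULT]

                                                  
The architecture implements user sessions reliably
The system analyzes thread pools efficiently.     
The framework coordinates log entries asynchronous
The framework transforms incoming requests concurr
The architecture implements database records effic
The process handles batch operations concurrently.
                                                  
Data processing validates memory allocations seque
Data processing processes user sessions concurrent
                                                  
                                                  
                                                  
                                                  
                                                  
                                                  
                                                  
                                                  
                                                  
                                                  
                                                  
                                                  
                                                  
                                                  
                                                  


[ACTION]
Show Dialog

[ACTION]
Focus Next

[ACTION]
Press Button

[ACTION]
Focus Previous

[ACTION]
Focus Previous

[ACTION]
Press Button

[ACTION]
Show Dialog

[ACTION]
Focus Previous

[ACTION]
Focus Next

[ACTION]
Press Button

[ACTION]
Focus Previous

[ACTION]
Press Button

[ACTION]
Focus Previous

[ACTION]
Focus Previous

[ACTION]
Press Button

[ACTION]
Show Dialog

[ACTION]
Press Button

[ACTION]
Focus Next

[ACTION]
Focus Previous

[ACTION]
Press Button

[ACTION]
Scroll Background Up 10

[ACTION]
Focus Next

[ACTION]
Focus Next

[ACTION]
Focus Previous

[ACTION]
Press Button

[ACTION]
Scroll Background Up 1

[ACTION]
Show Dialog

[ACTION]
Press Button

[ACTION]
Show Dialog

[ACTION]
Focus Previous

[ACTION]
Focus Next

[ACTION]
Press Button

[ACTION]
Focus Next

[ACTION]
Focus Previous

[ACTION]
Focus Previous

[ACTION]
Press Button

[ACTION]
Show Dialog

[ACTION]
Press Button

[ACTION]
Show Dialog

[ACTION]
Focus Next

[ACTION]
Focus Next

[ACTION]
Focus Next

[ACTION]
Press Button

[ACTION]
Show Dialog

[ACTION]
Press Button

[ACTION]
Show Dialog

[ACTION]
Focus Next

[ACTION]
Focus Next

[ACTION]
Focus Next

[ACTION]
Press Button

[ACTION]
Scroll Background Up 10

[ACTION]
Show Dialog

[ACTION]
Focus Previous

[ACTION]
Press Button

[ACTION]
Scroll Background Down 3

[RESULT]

The framework coordinates log entries asynchronous
The framework transforms incoming requests concurr
The architecture implements database records effic
The process handles batch operations concurrently.
                                                  
Data processing validates memory allocations seque
Data processing processes user sessions concurrent
                                                  
                                                  
                                                  
                                                  
                                                  
                                                  
                                                  
                                                  
                                                  
                                                  
                                                  
                                                  
                                                  
                                                  
                                                  
                                                  
                                                  
                                                  


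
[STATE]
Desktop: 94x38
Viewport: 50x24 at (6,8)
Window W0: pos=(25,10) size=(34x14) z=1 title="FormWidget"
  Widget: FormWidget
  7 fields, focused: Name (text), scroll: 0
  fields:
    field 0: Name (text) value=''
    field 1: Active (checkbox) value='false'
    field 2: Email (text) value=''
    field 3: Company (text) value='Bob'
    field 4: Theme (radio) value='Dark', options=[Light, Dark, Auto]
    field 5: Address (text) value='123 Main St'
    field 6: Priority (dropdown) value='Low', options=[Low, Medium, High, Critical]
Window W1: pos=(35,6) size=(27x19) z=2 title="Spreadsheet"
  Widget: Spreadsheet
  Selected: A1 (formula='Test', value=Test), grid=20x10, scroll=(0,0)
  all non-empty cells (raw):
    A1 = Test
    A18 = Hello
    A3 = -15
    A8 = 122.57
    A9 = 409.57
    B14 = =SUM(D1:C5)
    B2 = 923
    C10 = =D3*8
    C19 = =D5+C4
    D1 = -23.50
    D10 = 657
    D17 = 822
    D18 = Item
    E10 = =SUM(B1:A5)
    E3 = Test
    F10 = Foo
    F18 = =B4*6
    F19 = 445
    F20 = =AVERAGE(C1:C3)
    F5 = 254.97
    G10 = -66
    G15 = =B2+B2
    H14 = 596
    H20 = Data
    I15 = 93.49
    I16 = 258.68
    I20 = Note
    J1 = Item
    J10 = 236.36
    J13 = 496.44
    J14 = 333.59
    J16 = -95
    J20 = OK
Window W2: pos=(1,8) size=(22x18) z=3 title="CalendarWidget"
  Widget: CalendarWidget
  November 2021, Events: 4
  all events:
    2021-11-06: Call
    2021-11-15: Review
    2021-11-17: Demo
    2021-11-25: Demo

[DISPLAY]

━━━━━━━━━━━━━━━━┓            ┠────────────────────
endarWidget     ┃            ┃A1: Test            
────────────────┨  ┏━━━━━━━━━┃       A       B    
ovember 2021    ┃  ┃ FormWidg┃--------------------
u We Th Fr Sa Su┃  ┠─────────┃  1 [Test]         0
2  3  4  5  6*  ┃  ┃> Name:  ┃  2        0     923
9 10 11 12 13 14┃  ┃  Active:┃  3      -15       0
16 17* 18 19 20 ┃  ┃  Email: ┃  4        0       0
3 24 25* 26 27 2┃  ┃  Company┃  5        0       0
0               ┃  ┃  Theme: ┃  6        0       0
                ┃  ┃  Address┃  7        0       0
                ┃  ┃  Priorit┃  8   122.57       0
                ┃  ┃         ┃  9   409.57       0
                ┃  ┃         ┃ 10        0       0
                ┃  ┃         ┃ 11        0       0
                ┃  ┗━━━━━━━━━┃ 12        0       0
                ┃            ┗━━━━━━━━━━━━━━━━━━━━
━━━━━━━━━━━━━━━━┛                                 
                                                  
                                                  
                                                  
                                                  
                                                  
                                                  


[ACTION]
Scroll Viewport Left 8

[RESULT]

 ┏━━━━━━━━━━━━━━━━━━━━┓            ┠──────────────
 ┃ CalendarWidget     ┃            ┃A1: Test      
 ┠────────────────────┨  ┏━━━━━━━━━┃       A      
 ┃   November 2021    ┃  ┃ FormWidg┃--------------
 ┃Mo Tu We Th Fr Sa Su┃  ┠─────────┃  1 [Test]    
 ┃ 1  2  3  4  5  6*  ┃  ┃> Name:  ┃  2        0  
 ┃ 8  9 10 11 12 13 14┃  ┃  Active:┃  3      -15  
 ┃15* 16 17* 18 19 20 ┃  ┃  Email: ┃  4        0  
 ┃22 23 24 25* 26 27 2┃  ┃  Company┃  5        0  
 ┃29 30               ┃  ┃  Theme: ┃  6        0  
 ┃                    ┃  ┃  Address┃  7        0  
 ┃                    ┃  ┃  Priorit┃  8   122.57  
 ┃                    ┃  ┃         ┃  9   409.57  
 ┃                    ┃  ┃         ┃ 10        0  
 ┃                    ┃  ┃         ┃ 11        0  
 ┃                    ┃  ┗━━━━━━━━━┃ 12        0  
 ┃                    ┃            ┗━━━━━━━━━━━━━━
 ┗━━━━━━━━━━━━━━━━━━━━┛                           
                                                  
                                                  
                                                  
                                                  
                                                  
                                                  


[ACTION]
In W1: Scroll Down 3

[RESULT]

 ┏━━━━━━━━━━━━━━━━━━━━┓            ┠──────────────
 ┃ CalendarWidget     ┃            ┃A1: Test      
 ┠────────────────────┨  ┏━━━━━━━━━┃       A      
 ┃   November 2021    ┃  ┃ FormWidg┃--------------
 ┃Mo Tu We Th Fr Sa Su┃  ┠─────────┃  4        0  
 ┃ 1  2  3  4  5  6*  ┃  ┃> Name:  ┃  5        0  
 ┃ 8  9 10 11 12 13 14┃  ┃  Active:┃  6        0  
 ┃15* 16 17* 18 19 20 ┃  ┃  Email: ┃  7        0  
 ┃22 23 24 25* 26 27 2┃  ┃  Company┃  8   122.57  
 ┃29 30               ┃  ┃  Theme: ┃  9   409.57  
 ┃                    ┃  ┃  Address┃ 10        0  
 ┃                    ┃  ┃  Priorit┃ 11        0  
 ┃                    ┃  ┃         ┃ 12        0  
 ┃                    ┃  ┃         ┃ 13        0  
 ┃                    ┃  ┃         ┃ 14        0  
 ┃                    ┃  ┗━━━━━━━━━┃ 15        0  
 ┃                    ┃            ┗━━━━━━━━━━━━━━
 ┗━━━━━━━━━━━━━━━━━━━━┛                           
                                                  
                                                  
                                                  
                                                  
                                                  
                                                  


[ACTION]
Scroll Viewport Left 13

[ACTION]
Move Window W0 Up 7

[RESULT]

 ┏━━━━━━━━━━━━━━━━━━━━┓  ┃  Email: ┠──────────────
 ┃ CalendarWidget     ┃  ┃  Company┃A1: Test      
 ┠────────────────────┨  ┃  Theme: ┃       A      
 ┃   November 2021    ┃  ┃  Address┃--------------
 ┃Mo Tu We Th Fr Sa Su┃  ┃  Priorit┃  4        0  
 ┃ 1  2  3  4  5  6*  ┃  ┃         ┃  5        0  
 ┃ 8  9 10 11 12 13 14┃  ┃         ┃  6        0  
 ┃15* 16 17* 18 19 20 ┃  ┃         ┃  7        0  
 ┃22 23 24 25* 26 27 2┃  ┗━━━━━━━━━┃  8   122.57  
 ┃29 30               ┃            ┃  9   409.57  
 ┃                    ┃            ┃ 10        0  
 ┃                    ┃            ┃ 11        0  
 ┃                    ┃            ┃ 12        0  
 ┃                    ┃            ┃ 13        0  
 ┃                    ┃            ┃ 14        0  
 ┃                    ┃            ┃ 15        0  
 ┃                    ┃            ┗━━━━━━━━━━━━━━
 ┗━━━━━━━━━━━━━━━━━━━━┛                           
                                                  
                                                  
                                                  
                                                  
                                                  
                                                  


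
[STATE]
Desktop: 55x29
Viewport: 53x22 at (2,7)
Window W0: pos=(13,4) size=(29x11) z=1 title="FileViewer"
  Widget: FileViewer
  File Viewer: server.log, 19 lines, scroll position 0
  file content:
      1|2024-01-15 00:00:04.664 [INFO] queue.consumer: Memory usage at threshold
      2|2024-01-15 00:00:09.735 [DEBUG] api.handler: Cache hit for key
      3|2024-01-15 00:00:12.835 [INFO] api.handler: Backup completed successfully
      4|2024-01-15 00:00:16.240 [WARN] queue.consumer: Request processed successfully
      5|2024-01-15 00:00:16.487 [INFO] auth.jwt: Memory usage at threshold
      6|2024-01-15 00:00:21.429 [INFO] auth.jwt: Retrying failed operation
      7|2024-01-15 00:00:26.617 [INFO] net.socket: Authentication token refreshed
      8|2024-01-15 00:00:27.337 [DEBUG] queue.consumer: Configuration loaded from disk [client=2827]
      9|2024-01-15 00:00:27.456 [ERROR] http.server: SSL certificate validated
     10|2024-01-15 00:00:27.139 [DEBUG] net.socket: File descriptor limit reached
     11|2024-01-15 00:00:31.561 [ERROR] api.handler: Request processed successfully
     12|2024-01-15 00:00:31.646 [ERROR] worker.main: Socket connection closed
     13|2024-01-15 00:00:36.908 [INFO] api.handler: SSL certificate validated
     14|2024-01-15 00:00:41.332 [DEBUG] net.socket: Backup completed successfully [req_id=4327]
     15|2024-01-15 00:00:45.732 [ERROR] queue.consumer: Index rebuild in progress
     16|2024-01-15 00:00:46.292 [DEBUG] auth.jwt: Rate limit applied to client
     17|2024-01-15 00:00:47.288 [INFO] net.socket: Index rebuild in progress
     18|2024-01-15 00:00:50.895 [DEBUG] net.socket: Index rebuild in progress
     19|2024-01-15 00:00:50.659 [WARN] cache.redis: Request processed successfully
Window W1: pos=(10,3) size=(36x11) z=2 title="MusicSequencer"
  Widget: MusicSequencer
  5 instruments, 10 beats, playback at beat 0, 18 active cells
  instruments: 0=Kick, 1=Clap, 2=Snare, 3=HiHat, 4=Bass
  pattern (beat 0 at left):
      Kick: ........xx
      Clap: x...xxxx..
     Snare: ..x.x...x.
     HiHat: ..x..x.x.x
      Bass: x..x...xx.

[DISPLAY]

        ┃  Kick········██                  ┃         
        ┃  Clap█···████··                  ┃         
        ┃ Snare··█·█···█·                  ┃         
        ┃ HiHat··█··█·█·█                  ┃         
        ┃  Bass█··█···██·                  ┃         
        ┃                                  ┃         
        ┗━━━━━━━━━━━━━━━━━━━━━━━━━━━━━━━━━━┛         
           ┗━━━━━━━━━━━━━━━━━━━━━━━━━━━┛             
                                                     
                                                     
                                                     
                                                     
                                                     
                                                     
                                                     
                                                     
                                                     
                                                     
                                                     
                                                     
                                                     
                                                     


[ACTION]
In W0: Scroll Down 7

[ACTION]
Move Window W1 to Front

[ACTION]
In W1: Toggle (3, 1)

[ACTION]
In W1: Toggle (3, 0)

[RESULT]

        ┃  Kick········██                  ┃         
        ┃  Clap█···████··                  ┃         
        ┃ Snare··█·█···█·                  ┃         
        ┃ HiHat███··█·█·█                  ┃         
        ┃  Bass█··█···██·                  ┃         
        ┃                                  ┃         
        ┗━━━━━━━━━━━━━━━━━━━━━━━━━━━━━━━━━━┛         
           ┗━━━━━━━━━━━━━━━━━━━━━━━━━━━┛             
                                                     
                                                     
                                                     
                                                     
                                                     
                                                     
                                                     
                                                     
                                                     
                                                     
                                                     
                                                     
                                                     
                                                     


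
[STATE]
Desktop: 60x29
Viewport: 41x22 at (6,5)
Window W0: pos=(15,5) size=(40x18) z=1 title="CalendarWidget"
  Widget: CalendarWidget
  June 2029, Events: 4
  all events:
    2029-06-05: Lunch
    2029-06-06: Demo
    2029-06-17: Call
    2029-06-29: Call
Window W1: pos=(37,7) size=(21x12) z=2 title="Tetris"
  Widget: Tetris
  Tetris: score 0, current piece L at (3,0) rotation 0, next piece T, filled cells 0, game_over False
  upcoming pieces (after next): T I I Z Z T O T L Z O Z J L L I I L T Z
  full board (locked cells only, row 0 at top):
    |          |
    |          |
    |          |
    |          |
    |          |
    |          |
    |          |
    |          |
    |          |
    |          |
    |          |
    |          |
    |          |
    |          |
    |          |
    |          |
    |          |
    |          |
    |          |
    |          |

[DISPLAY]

         ┏━━━━━━━━━━━━━━━━━━━━━━━━━━━━━━━
         ┃ CalendarWidget                
         ┠─────────────────────┏━━━━━━━━━
         ┃              June 20┃ Tetris  
         ┃Mo Tu We Th Fr Sa Su ┠─────────
         ┃             1  2  3 ┃         
         ┃ 4  5*  6*  7  8  9 1┃         
         ┃11 12 13 14 15 16 17*┃         
         ┃18 19 20 21 22 23 24 ┃         
         ┃25 26 27 28 29* 30   ┃         
         ┃                     ┃         
         ┃                     ┃         
         ┃                     ┃         
         ┃                     ┗━━━━━━━━━
         ┃                               
         ┃                               
         ┃                               
         ┗━━━━━━━━━━━━━━━━━━━━━━━━━━━━━━━
                                         
                                         
                                         
                                         


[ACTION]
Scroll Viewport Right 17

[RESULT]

━━━━━━━━━━━━━━━━━━━━━━━━━━━━━━━━━━━┓     
lendarWidget                       ┃     
──────────────────┏━━━━━━━━━━━━━━━━━━━┓  
           June 20┃ Tetris            ┃  
Tu We Th Fr Sa Su ┠───────────────────┨  
          1  2  3 ┃          │Next:   ┃  
 5*  6*  7  8  9 1┃          │ ▒      ┃  
12 13 14 15 16 17*┃          │▒▒▒     ┃  
19 20 21 22 23 24 ┃          │        ┃  
26 27 28 29* 30   ┃          │        ┃  
                  ┃          │        ┃  
                  ┃          │Score:  ┃  
                  ┃          │0       ┃  
                  ┗━━━━━━━━━━━━━━━━━━━┛  
                                   ┃     
                                   ┃     
                                   ┃     
━━━━━━━━━━━━━━━━━━━━━━━━━━━━━━━━━━━┛     
                                         
                                         
                                         
                                         


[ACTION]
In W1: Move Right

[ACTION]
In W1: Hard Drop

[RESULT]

━━━━━━━━━━━━━━━━━━━━━━━━━━━━━━━━━━━┓     
lendarWidget                       ┃     
──────────────────┏━━━━━━━━━━━━━━━━━━━┓  
           June 20┃ Tetris            ┃  
Tu We Th Fr Sa Su ┠───────────────────┨  
          1  2  3 ┃          │Next:   ┃  
 5*  6*  7  8  9 1┃          │ ▒      ┃  
12 13 14 15 16 17*┃          │▒▒▒     ┃  
19 20 21 22 23 24 ┃          │        ┃  
26 27 28 29* 30   ┃          │        ┃  
                  ┃          │        ┃  
                  ┃      ▒   │Score:  ┃  
                  ┃    ▒▒▒   │0       ┃  
                  ┗━━━━━━━━━━━━━━━━━━━┛  
                                   ┃     
                                   ┃     
                                   ┃     
━━━━━━━━━━━━━━━━━━━━━━━━━━━━━━━━━━━┛     
                                         
                                         
                                         
                                         


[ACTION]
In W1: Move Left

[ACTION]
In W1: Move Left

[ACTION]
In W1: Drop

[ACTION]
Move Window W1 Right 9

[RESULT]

━━━━━━━━━━━━━━━━━━━━━━━━━━━━━━━━━━━┓     
lendarWidget                       ┃     
────────────────────┏━━━━━━━━━━━━━━━━━━━┓
           June 2029┃ Tetris            ┃
Tu We Th Fr Sa Su   ┠───────────────────┨
          1  2  3   ┃          │Next:   ┃
 5*  6*  7  8  9 10 ┃          │ ▒      ┃
12 13 14 15 16 17*  ┃          │▒▒▒     ┃
19 20 21 22 23 24   ┃          │        ┃
26 27 28 29* 30     ┃          │        ┃
                    ┃          │        ┃
                    ┃      ▒   │Score:  ┃
                    ┃    ▒▒▒   │0       ┃
                    ┗━━━━━━━━━━━━━━━━━━━┛
                                   ┃     
                                   ┃     
                                   ┃     
━━━━━━━━━━━━━━━━━━━━━━━━━━━━━━━━━━━┛     
                                         
                                         
                                         
                                         
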